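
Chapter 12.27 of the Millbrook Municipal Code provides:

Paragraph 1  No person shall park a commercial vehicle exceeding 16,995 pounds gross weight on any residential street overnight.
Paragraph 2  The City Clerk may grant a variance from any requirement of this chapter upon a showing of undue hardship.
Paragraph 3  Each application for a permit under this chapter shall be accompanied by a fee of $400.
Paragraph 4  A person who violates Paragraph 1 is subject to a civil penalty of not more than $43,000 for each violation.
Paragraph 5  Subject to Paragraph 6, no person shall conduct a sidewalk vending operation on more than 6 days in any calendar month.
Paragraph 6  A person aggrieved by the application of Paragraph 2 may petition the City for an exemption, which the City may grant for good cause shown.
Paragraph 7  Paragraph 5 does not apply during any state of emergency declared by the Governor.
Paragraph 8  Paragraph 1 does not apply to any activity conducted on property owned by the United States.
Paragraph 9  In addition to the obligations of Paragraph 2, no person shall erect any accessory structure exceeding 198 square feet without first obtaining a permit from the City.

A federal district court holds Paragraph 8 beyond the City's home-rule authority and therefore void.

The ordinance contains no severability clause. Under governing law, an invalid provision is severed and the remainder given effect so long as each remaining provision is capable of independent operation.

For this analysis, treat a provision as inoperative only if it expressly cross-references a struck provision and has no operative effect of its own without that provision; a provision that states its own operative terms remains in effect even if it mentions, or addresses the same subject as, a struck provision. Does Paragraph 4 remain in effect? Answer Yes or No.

Yes

Paragraph 8 is struck. Nothing else in the ordinance is defined by reference to Paragraph 8. With no severability clause, the stated default rule severs what cannot stand and enforces each remaining provision that can operate on its own. That leaves Paragraph 1, Paragraph 2, Paragraph 3, Paragraph 4, Paragraph 5, Paragraph 6, Paragraph 7, and Paragraph 9 in effect. Paragraph 4 is among the surviving provisions, so the answer is yes.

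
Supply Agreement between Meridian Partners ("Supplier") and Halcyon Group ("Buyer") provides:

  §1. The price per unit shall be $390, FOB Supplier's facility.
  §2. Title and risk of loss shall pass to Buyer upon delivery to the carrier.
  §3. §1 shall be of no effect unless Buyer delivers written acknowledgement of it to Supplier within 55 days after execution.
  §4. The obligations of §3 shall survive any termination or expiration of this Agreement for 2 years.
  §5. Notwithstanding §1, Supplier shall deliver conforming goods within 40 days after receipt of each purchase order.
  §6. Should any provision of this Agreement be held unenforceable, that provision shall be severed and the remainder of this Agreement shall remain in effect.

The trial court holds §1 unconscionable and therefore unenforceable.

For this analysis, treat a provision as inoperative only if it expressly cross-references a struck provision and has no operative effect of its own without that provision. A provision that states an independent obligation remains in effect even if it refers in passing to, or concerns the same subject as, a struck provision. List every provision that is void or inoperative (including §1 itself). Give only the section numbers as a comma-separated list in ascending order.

1, 3, 4

§1 is struck. The only function of §3 is the acknowledgement condition for §1, so it cannot stand once §1 is removed. §4 merely fixes the survival period for §3; with §3 gone it has nothing to operate on and falls away. §5 mentions §1 but its own obligation stands independently of §1, so §5 is not affected. §6 is a severability clause and preserves every provision that can still be given independent effect. §2, §5, and §6 remain in effect.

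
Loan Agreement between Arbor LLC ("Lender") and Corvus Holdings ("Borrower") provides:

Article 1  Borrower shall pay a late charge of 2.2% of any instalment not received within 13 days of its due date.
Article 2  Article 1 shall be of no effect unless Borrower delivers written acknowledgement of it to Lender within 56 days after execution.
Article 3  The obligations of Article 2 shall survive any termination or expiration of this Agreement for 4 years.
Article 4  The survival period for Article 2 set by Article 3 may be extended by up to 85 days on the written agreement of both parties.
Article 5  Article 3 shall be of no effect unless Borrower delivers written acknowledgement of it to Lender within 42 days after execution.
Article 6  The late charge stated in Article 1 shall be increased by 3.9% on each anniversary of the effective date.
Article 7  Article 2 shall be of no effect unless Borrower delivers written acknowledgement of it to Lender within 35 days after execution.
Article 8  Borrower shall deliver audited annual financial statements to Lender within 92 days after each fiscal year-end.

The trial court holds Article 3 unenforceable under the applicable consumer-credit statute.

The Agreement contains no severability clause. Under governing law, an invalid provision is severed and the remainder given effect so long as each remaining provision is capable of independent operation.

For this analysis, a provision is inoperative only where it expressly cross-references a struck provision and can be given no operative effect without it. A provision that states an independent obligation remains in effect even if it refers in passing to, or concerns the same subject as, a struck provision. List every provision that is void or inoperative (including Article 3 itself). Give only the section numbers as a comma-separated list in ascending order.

3, 4, 5

Article 3 is struck. Article 4 has no operative effect of its own apart from Article 3 and is therefore inoperative. Article 5 merely fixes the acknowledgement condition for Article 3; with Article 3 gone it has nothing to operate on and falls away. Under the stated default rule, only provisions that cannot operate independently fall away; the rest are enforced. Article 1, Article 2, Article 6, Article 7, and Article 8 remain in effect.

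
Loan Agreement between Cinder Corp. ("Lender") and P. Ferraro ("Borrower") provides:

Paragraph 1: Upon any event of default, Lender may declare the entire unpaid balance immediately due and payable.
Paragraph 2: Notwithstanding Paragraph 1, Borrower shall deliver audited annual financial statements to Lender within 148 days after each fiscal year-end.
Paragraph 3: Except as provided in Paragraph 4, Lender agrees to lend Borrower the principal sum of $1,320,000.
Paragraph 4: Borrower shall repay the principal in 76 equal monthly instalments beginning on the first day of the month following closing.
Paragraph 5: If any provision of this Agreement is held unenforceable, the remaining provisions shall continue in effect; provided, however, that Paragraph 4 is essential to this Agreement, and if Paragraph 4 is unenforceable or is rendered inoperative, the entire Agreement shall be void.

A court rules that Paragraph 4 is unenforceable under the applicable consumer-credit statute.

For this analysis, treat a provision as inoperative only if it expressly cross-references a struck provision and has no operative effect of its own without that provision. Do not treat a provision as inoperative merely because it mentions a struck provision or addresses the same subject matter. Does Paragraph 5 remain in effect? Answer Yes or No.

No

Paragraph 4 is struck. No other provision's operative terms depend on Paragraph 4. Paragraph 5 makes Paragraph 4 an essential term, and Paragraph 4 is the provision held invalid; under Paragraph 5, the entire Agreement is therefore void. No provision of the Agreement survives. Paragraph 5 is among the inoperative provisions, so the answer is no.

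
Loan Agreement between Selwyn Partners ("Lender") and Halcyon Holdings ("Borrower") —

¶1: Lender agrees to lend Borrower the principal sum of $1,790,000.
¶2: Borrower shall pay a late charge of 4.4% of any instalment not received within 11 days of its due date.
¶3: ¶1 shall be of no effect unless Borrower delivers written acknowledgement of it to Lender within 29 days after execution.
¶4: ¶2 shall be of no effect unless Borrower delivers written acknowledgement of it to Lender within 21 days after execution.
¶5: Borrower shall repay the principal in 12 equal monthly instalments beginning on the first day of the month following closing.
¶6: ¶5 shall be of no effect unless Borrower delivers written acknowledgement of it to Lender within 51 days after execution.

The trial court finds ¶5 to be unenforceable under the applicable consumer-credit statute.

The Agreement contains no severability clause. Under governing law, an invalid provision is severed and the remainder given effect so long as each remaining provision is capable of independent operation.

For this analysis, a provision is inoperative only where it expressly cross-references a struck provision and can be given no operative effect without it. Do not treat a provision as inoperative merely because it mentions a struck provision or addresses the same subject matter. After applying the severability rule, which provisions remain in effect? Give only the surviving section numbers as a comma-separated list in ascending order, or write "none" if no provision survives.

¶5 is struck. The only function of ¶6 is the acknowledgement condition for ¶5, so it cannot stand once ¶5 is removed. Under the stated default rule, only provisions that cannot operate independently fall away; the rest are enforced. That leaves ¶1, ¶2, ¶3, and ¶4 in effect.

1, 2, 3, 4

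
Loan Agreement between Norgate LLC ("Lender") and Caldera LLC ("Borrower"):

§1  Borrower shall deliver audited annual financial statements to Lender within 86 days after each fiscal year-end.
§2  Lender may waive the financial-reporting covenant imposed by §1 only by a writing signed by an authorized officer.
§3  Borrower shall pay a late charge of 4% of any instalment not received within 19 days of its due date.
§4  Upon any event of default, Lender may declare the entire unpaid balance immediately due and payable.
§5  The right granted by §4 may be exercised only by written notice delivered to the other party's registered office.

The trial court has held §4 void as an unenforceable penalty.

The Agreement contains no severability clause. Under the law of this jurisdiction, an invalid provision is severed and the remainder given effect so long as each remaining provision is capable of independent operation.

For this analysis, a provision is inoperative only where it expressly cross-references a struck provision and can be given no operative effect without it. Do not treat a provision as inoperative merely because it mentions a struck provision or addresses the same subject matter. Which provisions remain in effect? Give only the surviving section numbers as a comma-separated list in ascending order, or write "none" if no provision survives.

1, 2, 3

§4 is struck. §5 operates only by reference to §4, so it falls with §4. Under the stated default rule, only provisions that cannot operate independently fall away; the rest are enforced. §1, §2, and §3 remain in effect.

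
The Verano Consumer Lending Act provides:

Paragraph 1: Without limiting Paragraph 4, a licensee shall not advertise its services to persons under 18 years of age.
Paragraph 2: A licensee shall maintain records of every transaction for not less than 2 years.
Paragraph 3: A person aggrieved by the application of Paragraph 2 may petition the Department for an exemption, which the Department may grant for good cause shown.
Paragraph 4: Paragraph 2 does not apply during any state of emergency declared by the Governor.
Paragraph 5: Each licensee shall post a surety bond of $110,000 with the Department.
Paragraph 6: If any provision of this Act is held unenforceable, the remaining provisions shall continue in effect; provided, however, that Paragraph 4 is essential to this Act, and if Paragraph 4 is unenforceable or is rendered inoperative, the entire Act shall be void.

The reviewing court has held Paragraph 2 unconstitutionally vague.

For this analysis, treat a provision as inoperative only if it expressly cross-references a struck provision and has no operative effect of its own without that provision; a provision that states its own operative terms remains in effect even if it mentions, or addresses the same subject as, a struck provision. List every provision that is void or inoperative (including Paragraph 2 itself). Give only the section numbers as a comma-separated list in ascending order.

1, 2, 3, 4, 5, 6

Paragraph 2 is struck. Paragraph 3 has no operative effect of its own apart from Paragraph 2 and is therefore inoperative. Paragraph 4 merely fixes the emergency suspension of Paragraph 2; with Paragraph 2 gone it has nothing to operate on and falls away. Paragraph 6 makes Paragraph 4 an essential term, and Paragraph 4 has been rendered inoperative by the cascade; under Paragraph 6, the entire Act is therefore void. No provision of the Act survives.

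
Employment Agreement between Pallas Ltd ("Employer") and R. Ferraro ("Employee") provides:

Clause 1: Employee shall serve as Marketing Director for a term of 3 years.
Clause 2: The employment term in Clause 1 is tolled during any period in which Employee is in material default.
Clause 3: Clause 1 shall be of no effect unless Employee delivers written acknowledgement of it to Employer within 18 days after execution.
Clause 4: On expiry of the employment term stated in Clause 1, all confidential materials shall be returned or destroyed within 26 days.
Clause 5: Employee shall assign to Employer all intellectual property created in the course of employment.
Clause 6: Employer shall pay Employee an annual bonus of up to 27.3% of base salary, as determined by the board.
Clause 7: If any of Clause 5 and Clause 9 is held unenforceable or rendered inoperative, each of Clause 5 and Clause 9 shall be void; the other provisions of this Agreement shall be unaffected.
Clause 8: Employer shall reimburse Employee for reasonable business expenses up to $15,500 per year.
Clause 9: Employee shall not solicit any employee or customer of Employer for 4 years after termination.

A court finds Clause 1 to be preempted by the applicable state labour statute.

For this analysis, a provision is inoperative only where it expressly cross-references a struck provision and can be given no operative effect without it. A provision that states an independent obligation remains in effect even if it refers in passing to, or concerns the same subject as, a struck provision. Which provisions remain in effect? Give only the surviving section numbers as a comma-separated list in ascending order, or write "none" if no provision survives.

Clause 1 is struck. Clause 2 has no operative effect of its own apart from Clause 1 and is therefore inoperative. Clause 3 has no operative effect of its own apart from Clause 1 and is therefore inoperative. Clause 4 operates only by reference to Clause 1, so it falls with Clause 1. Clause 7 ties Clause 5 and Clause 9 together, but none of those is affected here; the remaining provisions continue in force under Clause 7. The provisions still in force are Clause 5, Clause 6, Clause 7, Clause 8, and Clause 9.

5, 6, 7, 8, 9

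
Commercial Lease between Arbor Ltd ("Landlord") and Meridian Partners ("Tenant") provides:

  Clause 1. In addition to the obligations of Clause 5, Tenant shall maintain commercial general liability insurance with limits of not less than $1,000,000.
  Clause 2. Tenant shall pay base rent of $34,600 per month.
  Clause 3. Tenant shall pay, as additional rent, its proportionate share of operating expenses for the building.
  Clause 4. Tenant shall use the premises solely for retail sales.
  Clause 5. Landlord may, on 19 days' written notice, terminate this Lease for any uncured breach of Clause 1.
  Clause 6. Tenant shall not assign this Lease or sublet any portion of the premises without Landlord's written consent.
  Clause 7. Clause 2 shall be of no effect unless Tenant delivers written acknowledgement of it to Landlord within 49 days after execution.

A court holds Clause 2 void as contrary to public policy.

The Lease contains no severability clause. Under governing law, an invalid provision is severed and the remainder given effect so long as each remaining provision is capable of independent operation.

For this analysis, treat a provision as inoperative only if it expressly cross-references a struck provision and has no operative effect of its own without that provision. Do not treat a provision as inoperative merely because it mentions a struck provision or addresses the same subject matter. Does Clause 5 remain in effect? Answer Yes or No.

Yes

Clause 2 is struck. Clause 7 has no operative effect of its own apart from Clause 2 and is therefore inoperative. With no severability clause, the stated default rule severs what cannot stand and enforces each remaining provision that can operate on its own. Clause 1, Clause 3, Clause 4, Clause 5, and Clause 6 remain in effect. Clause 5 is among the surviving provisions, so the answer is yes.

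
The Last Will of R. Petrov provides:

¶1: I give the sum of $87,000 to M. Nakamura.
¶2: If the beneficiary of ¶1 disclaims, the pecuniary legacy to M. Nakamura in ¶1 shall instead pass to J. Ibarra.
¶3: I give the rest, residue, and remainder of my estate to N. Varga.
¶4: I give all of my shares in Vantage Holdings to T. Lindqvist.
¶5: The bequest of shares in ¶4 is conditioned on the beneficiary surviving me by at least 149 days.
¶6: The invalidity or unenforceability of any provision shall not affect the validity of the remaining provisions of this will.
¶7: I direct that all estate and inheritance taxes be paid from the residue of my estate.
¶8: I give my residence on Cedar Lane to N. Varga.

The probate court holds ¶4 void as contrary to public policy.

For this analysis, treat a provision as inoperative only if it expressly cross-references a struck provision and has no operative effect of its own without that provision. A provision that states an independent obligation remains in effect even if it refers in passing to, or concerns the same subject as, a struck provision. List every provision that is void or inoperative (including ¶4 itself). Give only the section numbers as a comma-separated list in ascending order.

4, 5

¶4 is struck. ¶5 operates only by reference to ¶4, so it falls with ¶4. ¶6 is a severability clause and preserves every provision that can still be given independent effect. ¶1, ¶2, ¶3, ¶6, ¶7, and ¶8 remain in effect.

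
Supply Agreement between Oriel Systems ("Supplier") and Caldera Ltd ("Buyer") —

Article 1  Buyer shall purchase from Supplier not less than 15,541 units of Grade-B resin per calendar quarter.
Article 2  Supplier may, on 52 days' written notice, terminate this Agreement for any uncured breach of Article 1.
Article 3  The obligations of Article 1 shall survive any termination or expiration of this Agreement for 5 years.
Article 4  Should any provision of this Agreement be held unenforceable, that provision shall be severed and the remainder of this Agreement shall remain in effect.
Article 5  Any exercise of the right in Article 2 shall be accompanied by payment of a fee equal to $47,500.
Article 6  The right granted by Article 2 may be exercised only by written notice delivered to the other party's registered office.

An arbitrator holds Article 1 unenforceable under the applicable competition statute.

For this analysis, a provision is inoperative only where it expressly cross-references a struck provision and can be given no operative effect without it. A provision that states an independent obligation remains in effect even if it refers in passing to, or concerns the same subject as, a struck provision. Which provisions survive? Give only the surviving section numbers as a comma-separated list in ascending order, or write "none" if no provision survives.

Article 1 is struck. Article 2 merely fixes the termination right for breach of Article 1; with Article 1 gone it has nothing to operate on and falls away. The only function of Article 3 is the survival period for Article 1, so it cannot stand once Article 1 is removed. Article 5 merely fixes the exercise fee for Article 2; with Article 2 gone it has nothing to operate on and falls away. The only function of Article 6 is the notice requirement for Article 2, so it cannot stand once Article 2 is removed. Under the severability clause in Article 4, the remaining provisions continue in force. Only Article 4 remains in effect.

4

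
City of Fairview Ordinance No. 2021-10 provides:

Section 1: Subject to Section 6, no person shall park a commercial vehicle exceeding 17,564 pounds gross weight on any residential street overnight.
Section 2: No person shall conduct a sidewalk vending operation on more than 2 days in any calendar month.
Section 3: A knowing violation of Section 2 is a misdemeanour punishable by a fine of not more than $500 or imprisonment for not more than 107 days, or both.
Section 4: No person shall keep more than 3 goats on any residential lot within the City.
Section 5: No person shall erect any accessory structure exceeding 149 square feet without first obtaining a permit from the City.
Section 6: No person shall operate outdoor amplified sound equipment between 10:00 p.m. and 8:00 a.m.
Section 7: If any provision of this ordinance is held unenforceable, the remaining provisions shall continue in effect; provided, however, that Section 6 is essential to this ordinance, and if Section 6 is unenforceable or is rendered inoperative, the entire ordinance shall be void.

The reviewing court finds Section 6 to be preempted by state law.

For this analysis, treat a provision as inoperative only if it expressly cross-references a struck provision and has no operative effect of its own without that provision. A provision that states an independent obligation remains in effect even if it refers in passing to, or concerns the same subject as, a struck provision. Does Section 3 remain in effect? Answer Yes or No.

No

Section 6 is struck. No other provision's operative terms depend on Section 6. Section 7 makes Section 6 an essential term, and Section 6 is the provision held invalid; under Section 7, the entire ordinance is therefore void. No provision of the ordinance survives. Section 3 is among the inoperative provisions, so the answer is no.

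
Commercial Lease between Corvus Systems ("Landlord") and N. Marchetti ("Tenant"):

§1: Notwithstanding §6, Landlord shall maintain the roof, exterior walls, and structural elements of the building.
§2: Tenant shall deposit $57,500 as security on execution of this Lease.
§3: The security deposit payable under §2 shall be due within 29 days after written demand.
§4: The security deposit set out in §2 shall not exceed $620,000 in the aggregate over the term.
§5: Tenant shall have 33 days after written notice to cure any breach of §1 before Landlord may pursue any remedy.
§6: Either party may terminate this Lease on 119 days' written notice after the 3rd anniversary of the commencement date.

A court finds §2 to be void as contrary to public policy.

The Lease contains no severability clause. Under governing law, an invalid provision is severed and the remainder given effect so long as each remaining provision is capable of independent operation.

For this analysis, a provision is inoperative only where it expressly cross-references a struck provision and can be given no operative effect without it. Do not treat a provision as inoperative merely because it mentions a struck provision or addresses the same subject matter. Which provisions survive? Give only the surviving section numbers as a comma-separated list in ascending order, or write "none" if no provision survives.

§2 is struck. §3 does nothing except set the payment deadline for the security deposit by reference to §2; with §2 gone it has no independent effect and is inoperative. The whole of §4 is the aggregate cap on the security deposit, defined by reference to §2, so §4 cannot stand once §2 is removed. With no severability clause, the stated default rule severs what cannot stand and enforces each remaining provision that can operate on its own. The provisions still in force are §1, §5, and §6.

1, 5, 6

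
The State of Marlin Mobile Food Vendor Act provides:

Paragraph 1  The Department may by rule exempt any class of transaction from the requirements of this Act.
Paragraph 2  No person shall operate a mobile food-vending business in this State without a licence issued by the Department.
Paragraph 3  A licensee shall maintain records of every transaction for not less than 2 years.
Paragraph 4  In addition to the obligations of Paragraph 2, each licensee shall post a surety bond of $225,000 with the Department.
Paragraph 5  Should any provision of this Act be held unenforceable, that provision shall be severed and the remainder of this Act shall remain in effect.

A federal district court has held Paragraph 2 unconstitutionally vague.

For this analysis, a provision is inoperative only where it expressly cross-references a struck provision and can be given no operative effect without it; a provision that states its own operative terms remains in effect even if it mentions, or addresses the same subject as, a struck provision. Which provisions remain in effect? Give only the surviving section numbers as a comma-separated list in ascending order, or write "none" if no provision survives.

Paragraph 2 is struck. Although Paragraph 4 refers to Paragraph 2, its operative terms do not depend on Paragraph 2, so it remains in effect. Nothing else in the Act is defined by reference to Paragraph 2. Paragraph 5 is a severability clause and preserves every provision that can still be given independent effect. Paragraph 1, Paragraph 3, Paragraph 4, and Paragraph 5 remain in effect.

1, 3, 4, 5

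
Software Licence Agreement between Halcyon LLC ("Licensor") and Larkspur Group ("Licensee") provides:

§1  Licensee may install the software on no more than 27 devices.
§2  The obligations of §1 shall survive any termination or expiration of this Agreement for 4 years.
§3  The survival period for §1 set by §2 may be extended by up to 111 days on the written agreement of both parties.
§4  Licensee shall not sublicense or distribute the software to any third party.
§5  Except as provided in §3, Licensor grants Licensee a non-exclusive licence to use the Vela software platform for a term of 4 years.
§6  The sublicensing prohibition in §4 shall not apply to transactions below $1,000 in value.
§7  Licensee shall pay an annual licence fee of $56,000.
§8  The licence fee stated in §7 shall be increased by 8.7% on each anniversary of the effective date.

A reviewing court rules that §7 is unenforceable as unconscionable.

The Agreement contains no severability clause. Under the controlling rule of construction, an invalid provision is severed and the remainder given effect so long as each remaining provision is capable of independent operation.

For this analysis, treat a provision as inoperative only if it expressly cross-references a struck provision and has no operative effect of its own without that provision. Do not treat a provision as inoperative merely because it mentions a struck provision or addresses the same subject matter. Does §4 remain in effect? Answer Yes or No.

§7 is struck. §8 operates only by reference to §7, so it falls with §7. With no severability clause, the stated default rule severs what cannot stand and enforces each remaining provision that can operate on its own. The provisions still in force are §1, §2, §3, §4, §5, and §6. §4 is among the surviving provisions, so the answer is yes.

Yes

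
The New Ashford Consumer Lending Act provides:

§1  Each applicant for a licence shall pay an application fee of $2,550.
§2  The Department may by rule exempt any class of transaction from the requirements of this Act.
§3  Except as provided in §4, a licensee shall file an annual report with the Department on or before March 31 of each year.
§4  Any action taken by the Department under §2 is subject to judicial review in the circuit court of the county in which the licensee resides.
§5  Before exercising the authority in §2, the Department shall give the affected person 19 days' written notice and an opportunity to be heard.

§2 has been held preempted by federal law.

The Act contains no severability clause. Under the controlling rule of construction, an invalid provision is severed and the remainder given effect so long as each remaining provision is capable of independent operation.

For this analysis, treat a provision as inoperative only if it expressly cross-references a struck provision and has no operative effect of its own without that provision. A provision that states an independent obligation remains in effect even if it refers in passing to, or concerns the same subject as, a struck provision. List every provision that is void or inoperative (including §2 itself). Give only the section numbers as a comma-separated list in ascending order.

§2 is struck. §4 merely fixes the judicial-review right for §2; with §2 gone it has nothing to operate on and falls away. §5 operates only by reference to §2, so it falls with §2. §3 mentions §4 but its own obligation stands independently of §4, so §3 is not affected. With no severability clause, the stated default rule severs what cannot stand and enforces each remaining provision that can operate on its own. The provisions still in force are §1 and §3.

2, 4, 5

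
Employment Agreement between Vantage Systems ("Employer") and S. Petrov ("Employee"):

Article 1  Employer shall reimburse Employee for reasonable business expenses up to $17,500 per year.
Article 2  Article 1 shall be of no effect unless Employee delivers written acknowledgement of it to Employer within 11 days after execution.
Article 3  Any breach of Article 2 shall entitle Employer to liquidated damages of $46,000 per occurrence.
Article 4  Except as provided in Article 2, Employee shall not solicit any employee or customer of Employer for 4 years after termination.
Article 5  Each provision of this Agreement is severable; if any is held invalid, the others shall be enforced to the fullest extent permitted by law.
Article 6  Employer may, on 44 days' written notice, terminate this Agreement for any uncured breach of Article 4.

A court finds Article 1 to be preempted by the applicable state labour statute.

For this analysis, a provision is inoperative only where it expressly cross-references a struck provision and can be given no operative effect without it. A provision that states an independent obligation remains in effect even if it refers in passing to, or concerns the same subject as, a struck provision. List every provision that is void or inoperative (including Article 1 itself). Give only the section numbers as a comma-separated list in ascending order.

1, 2, 3

Article 1 is struck. Article 2 has no operative effect of its own apart from Article 1 and is therefore inoperative. Article 3 operates only by reference to Article 2, so it falls with Article 2. Article 4 mentions Article 2 but its own obligation stands independently of Article 2, so Article 4 is not affected. Under the severability clause in Article 5, the remaining provisions continue in force. Article 4, Article 5, and Article 6 remain in effect.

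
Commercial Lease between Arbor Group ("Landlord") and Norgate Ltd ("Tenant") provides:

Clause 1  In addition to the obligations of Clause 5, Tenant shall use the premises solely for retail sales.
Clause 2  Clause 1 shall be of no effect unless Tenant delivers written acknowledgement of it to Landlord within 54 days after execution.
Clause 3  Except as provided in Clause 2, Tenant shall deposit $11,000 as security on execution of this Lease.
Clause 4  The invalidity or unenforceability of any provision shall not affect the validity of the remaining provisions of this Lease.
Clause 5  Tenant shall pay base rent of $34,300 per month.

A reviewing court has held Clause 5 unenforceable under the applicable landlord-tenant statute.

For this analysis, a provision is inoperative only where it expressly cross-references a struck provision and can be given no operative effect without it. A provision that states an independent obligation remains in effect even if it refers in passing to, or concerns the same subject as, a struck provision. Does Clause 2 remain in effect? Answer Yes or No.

Yes

Clause 5 is struck. Clause 1 mentions Clause 5 but its own obligation stands independently of Clause 5, so Clause 1 is not affected. Nothing else in the Lease is defined by reference to Clause 5. Under the severability clause in Clause 4, the remaining provisions continue in force. Clause 1, Clause 2, Clause 3, and Clause 4 remain in effect. Clause 2 is among the surviving provisions, so the answer is yes.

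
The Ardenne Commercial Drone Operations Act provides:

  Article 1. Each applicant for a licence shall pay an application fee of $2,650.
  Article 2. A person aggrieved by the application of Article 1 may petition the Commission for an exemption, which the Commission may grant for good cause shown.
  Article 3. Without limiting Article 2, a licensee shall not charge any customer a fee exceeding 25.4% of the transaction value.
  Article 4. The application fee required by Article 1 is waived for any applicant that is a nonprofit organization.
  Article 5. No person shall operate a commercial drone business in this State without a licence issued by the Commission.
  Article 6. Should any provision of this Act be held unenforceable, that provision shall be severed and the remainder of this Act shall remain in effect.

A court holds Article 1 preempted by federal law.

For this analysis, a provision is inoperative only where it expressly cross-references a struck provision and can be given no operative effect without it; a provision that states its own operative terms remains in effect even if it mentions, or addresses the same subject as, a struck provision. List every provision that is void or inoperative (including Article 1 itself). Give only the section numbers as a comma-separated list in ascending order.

1, 2, 4

Article 1 is struck. Article 2 operates only by reference to Article 1, so it falls with Article 1. Article 4 does nothing except set the nonprofit waiver of the application fee by reference to Article 1; with Article 1 gone it has no independent effect and is inoperative. Although Article 3 refers to Article 2, its operative terms do not depend on Article 2, so it remains in effect. Article 6 is a severability clause and preserves every provision that can still be given independent effect. That leaves Article 3, Article 5, and Article 6 in effect.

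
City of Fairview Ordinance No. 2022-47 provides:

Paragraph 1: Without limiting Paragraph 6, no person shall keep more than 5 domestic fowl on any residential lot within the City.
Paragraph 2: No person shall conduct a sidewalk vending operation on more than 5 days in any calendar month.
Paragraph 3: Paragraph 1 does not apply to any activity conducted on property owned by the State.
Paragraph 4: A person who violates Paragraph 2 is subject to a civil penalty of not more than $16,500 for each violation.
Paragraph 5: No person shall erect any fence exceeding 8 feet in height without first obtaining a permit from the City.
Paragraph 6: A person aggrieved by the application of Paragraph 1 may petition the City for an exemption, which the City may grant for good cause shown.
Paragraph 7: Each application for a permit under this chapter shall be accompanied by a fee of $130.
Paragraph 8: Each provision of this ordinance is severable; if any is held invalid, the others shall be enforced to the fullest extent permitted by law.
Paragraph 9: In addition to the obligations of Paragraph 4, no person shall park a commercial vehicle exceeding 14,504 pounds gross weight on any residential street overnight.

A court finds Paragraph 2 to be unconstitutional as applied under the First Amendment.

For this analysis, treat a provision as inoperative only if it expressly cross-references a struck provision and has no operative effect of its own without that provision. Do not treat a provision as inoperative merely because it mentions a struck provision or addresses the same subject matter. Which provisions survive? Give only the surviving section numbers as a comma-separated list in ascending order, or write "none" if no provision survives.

Paragraph 2 is struck. Paragraph 4 operates only by reference to Paragraph 2, so it falls with Paragraph 2. Paragraph 9 mentions Paragraph 4 but its own obligation stands independently of Paragraph 4, so Paragraph 9 is not affected. Under the severability clause in Paragraph 8, the remaining provisions continue in force. The provisions still in force are Paragraph 1, Paragraph 3, Paragraph 5, Paragraph 6, Paragraph 7, Paragraph 8, and Paragraph 9.

1, 3, 5, 6, 7, 8, 9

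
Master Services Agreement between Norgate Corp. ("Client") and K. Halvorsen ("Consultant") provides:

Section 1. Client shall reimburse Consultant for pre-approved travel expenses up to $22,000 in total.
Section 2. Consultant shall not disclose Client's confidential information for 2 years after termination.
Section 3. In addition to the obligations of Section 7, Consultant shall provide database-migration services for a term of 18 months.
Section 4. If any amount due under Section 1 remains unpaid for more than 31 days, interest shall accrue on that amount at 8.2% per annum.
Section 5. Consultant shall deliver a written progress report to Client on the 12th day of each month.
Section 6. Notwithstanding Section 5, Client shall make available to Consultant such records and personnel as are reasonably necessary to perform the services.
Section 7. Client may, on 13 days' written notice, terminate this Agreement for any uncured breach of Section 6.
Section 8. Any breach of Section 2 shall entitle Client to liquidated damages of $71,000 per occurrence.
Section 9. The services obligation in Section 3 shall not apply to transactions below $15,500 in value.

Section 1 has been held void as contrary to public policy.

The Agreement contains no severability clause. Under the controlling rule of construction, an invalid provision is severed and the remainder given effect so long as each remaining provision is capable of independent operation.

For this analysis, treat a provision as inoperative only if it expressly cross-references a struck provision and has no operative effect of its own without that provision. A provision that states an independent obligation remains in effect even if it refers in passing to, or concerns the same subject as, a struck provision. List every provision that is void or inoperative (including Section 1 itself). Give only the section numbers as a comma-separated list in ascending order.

1, 4

Section 1 is struck. The whole of Section 4 is the default interest on the expense reimbursement, defined by reference to Section 1, so Section 4 cannot stand once Section 1 is removed. With no severability clause, the stated default rule severs what cannot stand and enforces each remaining provision that can operate on its own. That leaves Section 2, Section 3, Section 5, Section 6, Section 7, Section 8, and Section 9 in effect.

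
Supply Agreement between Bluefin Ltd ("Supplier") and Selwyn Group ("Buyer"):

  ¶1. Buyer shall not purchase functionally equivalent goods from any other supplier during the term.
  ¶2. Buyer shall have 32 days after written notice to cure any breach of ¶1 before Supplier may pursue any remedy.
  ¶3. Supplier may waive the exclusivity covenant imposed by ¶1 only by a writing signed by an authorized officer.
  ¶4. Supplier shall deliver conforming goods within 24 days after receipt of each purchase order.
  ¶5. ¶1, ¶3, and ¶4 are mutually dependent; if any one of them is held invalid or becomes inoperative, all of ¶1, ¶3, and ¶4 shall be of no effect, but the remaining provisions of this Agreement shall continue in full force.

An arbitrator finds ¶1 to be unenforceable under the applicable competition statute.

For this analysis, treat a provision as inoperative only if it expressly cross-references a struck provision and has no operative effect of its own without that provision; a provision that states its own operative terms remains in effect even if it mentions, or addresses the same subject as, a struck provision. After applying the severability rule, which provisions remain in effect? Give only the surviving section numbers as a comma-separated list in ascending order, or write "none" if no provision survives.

¶1 is struck. ¶2 has no operative effect of its own apart from ¶1 and is therefore inoperative. ¶3 operates only by reference to ¶1, so it falls with ¶1. ¶5 declares ¶1, ¶3, and ¶4 mutually dependent; since one of them has fallen, all of them are of no effect. That brings down ¶4 as well. The remainder continues in force under ¶5. Only ¶5 remains in effect.

5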